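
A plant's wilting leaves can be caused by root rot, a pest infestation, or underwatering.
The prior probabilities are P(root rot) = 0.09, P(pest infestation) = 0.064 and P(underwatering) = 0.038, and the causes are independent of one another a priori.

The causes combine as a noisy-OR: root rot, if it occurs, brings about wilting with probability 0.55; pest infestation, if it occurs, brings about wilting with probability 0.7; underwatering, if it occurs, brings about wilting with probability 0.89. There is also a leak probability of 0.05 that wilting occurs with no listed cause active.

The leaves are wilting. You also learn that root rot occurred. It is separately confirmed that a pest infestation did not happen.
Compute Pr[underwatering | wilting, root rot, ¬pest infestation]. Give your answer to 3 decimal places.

Under noisy-OR, P(wilting | causes) = 1 − (1−0.05)·∏(1−qᵢ) over the active causes.
Numerator (weight on configurations with underwatering): 0.952975·0.038 = 0.036213
Denominator P(wilting | root rot, ¬pest infestation): 0.5725·0.962 + 0.952975·0.038 = 0.586958
P(underwatering | wilting, root rot, ¬pest infestation) = 0.036213/0.586958 ≈ 0.062

Pr[underwatering | wilting, root rot, ¬pest infestation] ≈ 0.062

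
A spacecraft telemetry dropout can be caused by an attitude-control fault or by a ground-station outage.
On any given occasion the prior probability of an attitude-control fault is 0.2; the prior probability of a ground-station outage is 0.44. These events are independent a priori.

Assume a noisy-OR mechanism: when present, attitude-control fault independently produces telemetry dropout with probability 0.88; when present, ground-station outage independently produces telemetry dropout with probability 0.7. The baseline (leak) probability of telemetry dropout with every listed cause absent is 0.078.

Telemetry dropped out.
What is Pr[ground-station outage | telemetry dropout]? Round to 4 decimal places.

Under noisy-OR, P(telemetry dropout | causes) = 1 − (1−0.078)·∏(1−qᵢ) over the active causes.
Sum P(telemetry dropout|·) weighted by the priors over the 4 (attitude-control fault, ground-station outage) configurations:
  P(telemetry dropout) = 0.078×0.8×0.56 + 0.7234×0.8×0.44 + 0.88936×0.2×0.56 + 0.966808×0.2×0.44
        = 0.034944 + 0.254637 + 0.099608 + 0.085079 = 0.474268
Configurations with ground-station outage contribute 0.339716, so
  P(ground-station outage | telemetry dropout) = 0.339716 / 0.474268 ≈ 0.7163

Pr[ground-station outage | telemetry dropout] ≈ 0.7163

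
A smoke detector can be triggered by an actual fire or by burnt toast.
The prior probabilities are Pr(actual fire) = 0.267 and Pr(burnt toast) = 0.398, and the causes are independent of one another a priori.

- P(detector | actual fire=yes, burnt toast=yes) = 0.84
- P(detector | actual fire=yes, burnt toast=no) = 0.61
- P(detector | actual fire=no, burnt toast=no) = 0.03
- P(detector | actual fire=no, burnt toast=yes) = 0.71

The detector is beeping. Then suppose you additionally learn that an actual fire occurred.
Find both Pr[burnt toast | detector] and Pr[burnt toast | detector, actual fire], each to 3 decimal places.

Weight on burnt toast=true, given the evidence: 0.207131 + 0.089263 = 0.296394
The normalizing constant is 0.03*0.733*0.602 + 0.71*0.733*0.398 + 0.61*0.267*0.602 + 0.84*0.267*0.398 = 0.407680
Posterior = 0.296394 / 0.407680 ≈ 0.727

Now condition on the additional information:
Weight on burnt toast=true, given the evidence: 0.84·0.398 = 0.334320
Denominator P(detector | actual fire): 0.61·0.602 + 0.84·0.398 = 0.701540
P(burnt toast | detector, actual fire) = 0.334320/0.701540 ≈ 0.477
The drop from 0.727 to 0.477 is the explaining-away (discounting) effect.

Pr[burnt toast | detector] ≈ 0.727; Pr[burnt toast | detector, actual fire] ≈ 0.477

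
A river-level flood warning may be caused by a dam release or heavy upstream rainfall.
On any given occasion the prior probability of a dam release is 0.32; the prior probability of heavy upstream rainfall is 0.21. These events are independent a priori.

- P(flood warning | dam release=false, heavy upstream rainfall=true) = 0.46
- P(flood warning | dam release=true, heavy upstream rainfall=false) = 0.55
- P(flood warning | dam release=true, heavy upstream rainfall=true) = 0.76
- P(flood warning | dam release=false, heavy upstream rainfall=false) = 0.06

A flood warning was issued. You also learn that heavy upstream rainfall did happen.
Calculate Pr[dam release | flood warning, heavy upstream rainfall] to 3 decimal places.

Pr[dam release | flood warning, heavy upstream rainfall] ≈ 0.437

For the numerator, keep only dam release=true terms: 0.76·0.32 = 0.243200
Normalizer over all consistent configurations: 0.46·0.68 + 0.76·0.32 = 0.556000
P(dam release | flood warning, heavy upstream rainfall) = 0.243200/0.556000 ≈ 0.437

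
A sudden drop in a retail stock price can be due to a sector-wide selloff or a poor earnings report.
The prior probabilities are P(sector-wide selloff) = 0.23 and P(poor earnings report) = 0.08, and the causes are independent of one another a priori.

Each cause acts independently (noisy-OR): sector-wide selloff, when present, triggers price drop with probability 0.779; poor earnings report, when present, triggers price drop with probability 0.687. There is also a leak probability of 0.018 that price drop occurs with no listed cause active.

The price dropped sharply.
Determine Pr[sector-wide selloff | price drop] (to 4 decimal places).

Under noisy-OR, P(price drop | causes) = 1 − (1−0.018)·∏(1−qᵢ) over the active causes.
P(price drop) = 0.018·0.77·0.92 + 0.692634·0.77·0.08 + 0.782978·0.23·0.92 + 0.932072·0.23·0.08 = 0.012751 + 0.042666 + 0.165678 + 0.017150 = 0.238245
The sector-wide selloff-present share is 0.165678 + 0.017150 = 0.182828.
P(sector-wide selloff | price drop) = 0.182828 / 0.238245 ≈ 0.7674

Pr[sector-wide selloff | price drop] ≈ 0.7674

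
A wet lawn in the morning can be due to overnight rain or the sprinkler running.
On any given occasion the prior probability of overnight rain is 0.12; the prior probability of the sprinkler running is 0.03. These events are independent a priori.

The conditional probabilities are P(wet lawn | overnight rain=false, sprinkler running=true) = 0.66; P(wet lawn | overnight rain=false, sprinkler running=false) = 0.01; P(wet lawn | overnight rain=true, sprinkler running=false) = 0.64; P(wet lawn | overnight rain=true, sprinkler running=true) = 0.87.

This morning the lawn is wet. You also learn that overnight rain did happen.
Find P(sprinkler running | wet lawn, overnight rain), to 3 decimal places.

Weight on sprinkler running=true, given the evidence: 0.87×0.03 = 0.026100
Denominator P(wet lawn | overnight rain): 0.64×0.97 + 0.87×0.03 = 0.646900
P(sprinkler running | wet lawn, overnight rain) = 0.026100/0.646900 ≈ 0.040

P(sprinkler running | wet lawn, overnight rain) ≈ 0.040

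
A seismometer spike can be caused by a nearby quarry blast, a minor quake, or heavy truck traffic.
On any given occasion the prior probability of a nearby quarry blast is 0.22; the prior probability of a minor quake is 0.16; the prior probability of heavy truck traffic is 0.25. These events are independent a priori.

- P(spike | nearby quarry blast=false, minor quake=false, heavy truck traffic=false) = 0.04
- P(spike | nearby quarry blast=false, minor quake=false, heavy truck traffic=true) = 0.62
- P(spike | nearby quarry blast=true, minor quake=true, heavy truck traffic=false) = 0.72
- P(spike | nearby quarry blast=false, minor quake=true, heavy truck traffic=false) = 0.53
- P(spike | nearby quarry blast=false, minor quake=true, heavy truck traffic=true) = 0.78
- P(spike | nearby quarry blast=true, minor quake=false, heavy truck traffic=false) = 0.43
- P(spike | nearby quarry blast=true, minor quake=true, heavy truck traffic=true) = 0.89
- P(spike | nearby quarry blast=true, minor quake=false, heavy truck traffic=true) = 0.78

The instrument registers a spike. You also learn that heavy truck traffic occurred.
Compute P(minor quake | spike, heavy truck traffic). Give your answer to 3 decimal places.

P(minor quake | spike, heavy truck traffic) ≈ 0.189

For the numerator, keep only minor quake=true terms: 0.097344 + 0.031328 = 0.128672
Normalizer over all consistent configurations: 0.62×0.78×0.84 + 0.78×0.78×0.16 + 0.78×0.22×0.84 + 0.89×0.22×0.16 = 0.679040
Posterior = 0.128672 / 0.679040 ≈ 0.189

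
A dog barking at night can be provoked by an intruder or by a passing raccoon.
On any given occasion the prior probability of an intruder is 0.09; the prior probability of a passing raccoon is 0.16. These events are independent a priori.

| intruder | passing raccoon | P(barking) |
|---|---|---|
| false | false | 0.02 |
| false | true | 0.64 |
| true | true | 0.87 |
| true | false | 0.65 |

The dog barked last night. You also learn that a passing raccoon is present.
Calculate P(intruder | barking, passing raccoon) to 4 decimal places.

Sum P(barking|·) weighted by the priors over both values of intruder:
  P(barking | passing raccoon) = 0.64*0.91 + 0.87*0.09
        = 0.582400 + 0.078300 = 0.660700
Configurations with intruder contribute 0.078300, so
  P(intruder | barking, passing raccoon) = 0.078300 / 0.660700 ≈ 0.1185

P(intruder | barking, passing raccoon) ≈ 0.1185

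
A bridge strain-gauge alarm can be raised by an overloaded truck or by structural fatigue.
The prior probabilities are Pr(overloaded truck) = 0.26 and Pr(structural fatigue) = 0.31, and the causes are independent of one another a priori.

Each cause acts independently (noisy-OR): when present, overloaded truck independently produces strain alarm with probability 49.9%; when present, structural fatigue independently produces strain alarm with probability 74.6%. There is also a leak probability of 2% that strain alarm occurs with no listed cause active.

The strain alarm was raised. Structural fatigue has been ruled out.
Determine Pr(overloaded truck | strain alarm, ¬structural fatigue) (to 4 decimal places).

Under noisy-OR, P(strain alarm | causes) = 1 − (1−0.02)·∏(1−qᵢ) over the active causes.
P(strain alarm | ¬structural fatigue) = 0.02*0.74 + 0.50902*0.26 = 0.014800 + 0.132345 = 0.147145
Restricting to configurations with overloaded truck present: 0.50902*0.26 = 0.132345.
So P(overloaded truck | strain alarm, ¬structural fatigue) = 0.132345/0.147145 ≈ 0.8994.

Pr(overloaded truck | strain alarm, ¬structural fatigue) ≈ 0.8994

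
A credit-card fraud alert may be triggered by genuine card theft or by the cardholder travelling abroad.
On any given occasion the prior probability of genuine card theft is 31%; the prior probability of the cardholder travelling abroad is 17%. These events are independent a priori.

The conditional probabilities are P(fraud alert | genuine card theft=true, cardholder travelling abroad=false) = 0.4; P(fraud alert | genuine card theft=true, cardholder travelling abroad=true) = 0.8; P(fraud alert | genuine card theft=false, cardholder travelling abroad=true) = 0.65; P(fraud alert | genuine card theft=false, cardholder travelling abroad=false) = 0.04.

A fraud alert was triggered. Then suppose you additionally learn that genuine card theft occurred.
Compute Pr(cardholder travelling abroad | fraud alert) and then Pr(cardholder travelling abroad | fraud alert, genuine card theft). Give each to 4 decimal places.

P(fraud alert) = 0.04·0.69·0.83 + 0.65·0.69·0.17 + 0.4·0.31·0.83 + 0.8·0.31·0.17 = 0.022908 + 0.076245 + 0.102920 + 0.042160 = 0.244233
Of this, 0.118405 comes from 0.076245 + 0.042160 (the cardholder travelling abroad=true cases).
So P(cardholder travelling abroad | fraud alert) = 0.118405/0.244233 ≈ 0.4848.

Now condition on the additional information:
P(fraud alert | genuine card theft) = 0.4·0.83 + 0.8·0.17 = 0.332000 + 0.136000 = 0.468000
The cardholder travelling abroad-present share is 0.8·0.17 = 0.136000.
So P(cardholder travelling abroad | fraud alert, genuine card theft) = 0.136000/0.468000 ≈ 0.2906.
This is intercausal reasoning (explaining away): once genuine card theft accounts for the fraud alert, cardholder travelling abroad becomes less likely.

Pr(cardholder travelling abroad | fraud alert) ≈ 0.4848; Pr(cardholder travelling abroad | fraud alert, genuine card theft) ≈ 0.2906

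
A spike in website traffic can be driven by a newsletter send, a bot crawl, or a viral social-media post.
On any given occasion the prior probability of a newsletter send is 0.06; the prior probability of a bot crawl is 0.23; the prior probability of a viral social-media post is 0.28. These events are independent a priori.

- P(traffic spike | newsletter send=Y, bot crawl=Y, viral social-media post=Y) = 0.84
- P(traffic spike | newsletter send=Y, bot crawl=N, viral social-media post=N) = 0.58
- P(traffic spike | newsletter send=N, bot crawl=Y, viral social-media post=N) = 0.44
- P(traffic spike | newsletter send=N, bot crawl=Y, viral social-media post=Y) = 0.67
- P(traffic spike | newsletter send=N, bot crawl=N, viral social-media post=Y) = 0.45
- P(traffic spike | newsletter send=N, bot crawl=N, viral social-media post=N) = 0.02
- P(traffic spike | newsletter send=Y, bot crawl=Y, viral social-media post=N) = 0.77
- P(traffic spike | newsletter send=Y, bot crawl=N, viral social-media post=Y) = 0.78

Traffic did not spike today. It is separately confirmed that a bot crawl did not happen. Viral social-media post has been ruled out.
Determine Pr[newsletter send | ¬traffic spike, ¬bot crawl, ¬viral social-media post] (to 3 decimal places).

Pr[newsletter send | ¬traffic spike, ¬bot crawl, ¬viral social-media post] ≈ 0.027

Enumerate both values of newsletter send and weight by the priors:
  P(¬traffic spike | ¬bot crawl, ¬viral social-media post) = 0.98*0.94 + 0.42*0.06
        = 0.921200 + 0.025200 = 0.946400
Keeping only the newsletter send-present terms gives 0.025200, so
  P(newsletter send | ¬traffic spike, ¬bot crawl, ¬viral social-media post) = 0.025200 / 0.946400 ≈ 0.027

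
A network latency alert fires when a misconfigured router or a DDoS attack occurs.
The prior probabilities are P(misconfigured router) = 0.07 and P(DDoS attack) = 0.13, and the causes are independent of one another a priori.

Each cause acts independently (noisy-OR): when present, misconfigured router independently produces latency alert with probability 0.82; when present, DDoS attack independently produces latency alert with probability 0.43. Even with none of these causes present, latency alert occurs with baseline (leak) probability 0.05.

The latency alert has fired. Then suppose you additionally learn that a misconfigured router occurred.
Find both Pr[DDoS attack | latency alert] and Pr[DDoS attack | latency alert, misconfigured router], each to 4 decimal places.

Pr[DDoS attack | latency alert] ≈ 0.4117; Pr[DDoS attack | latency alert, misconfigured router] ≈ 0.1399

Under noisy-OR, P(latency alert | causes) = 1 − (1−0.05)·∏(1−qᵢ) over the active causes.
P(latency alert) = 0.05·0.93·0.87 + 0.4585·0.93·0.13 + 0.829·0.07·0.87 + 0.90253·0.07·0.13 = 0.040455 + 0.055433 + 0.050486 + 0.008213 = 0.154587
The DDoS attack-present share is 0.055433 + 0.008213 = 0.063646.
P(DDoS attack | latency alert) = 0.063646 / 0.154587 ≈ 0.4117

Now condition on the additional information:
Numerator (weight on configurations with DDoS attack): 0.90253*0.13 = 0.117329
The normalizing constant is 0.829*0.87 + 0.90253*0.13 = 0.838559
Posterior = 0.117329 / 0.838559 ≈ 0.1399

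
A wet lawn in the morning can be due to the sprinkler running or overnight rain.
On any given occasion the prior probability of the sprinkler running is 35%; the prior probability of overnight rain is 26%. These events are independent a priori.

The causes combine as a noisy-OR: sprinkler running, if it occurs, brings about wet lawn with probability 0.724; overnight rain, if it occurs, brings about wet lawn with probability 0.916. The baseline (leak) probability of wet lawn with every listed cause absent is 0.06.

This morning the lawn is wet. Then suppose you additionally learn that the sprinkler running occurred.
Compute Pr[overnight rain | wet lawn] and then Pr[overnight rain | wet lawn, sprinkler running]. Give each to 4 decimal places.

Pr[overnight rain | wet lawn] ≈ 0.5258; Pr[overnight rain | wet lawn, sprinkler running] ≈ 0.3170

Under noisy-OR, P(wet lawn | causes) = 1 − (1−0.06)·∏(1−qᵢ) over the active causes.
Enumerate the 4 (sprinkler running, overnight rain) configurations and weight by the priors:
  P(wet lawn) = 0.06×0.65×0.74 + 0.92104×0.65×0.26 + 0.74056×0.35×0.74 + 0.978207×0.35×0.26
        = 0.028860 + 0.155656 + 0.191805 + 0.089017 = 0.465338
Configurations with overnight rain contribute 0.244673, so
  P(overnight rain | wet lawn) = 0.244673 / 0.465338 ≈ 0.5258

With the extra evidence:
P(wet lawn | sprinkler running) = 0.74056*0.74 + 0.978207*0.26 = 0.548014 + 0.254334 = 0.802348
Of this, 0.254334 comes from 0.978207*0.26 (the overnight rain=true cases).
P(overnight rain | wet lawn, sprinkler running) = 0.254334 / 0.802348 ≈ 0.3170
The drop from 0.5258 to 0.3170 is the explaining-away (discounting) effect.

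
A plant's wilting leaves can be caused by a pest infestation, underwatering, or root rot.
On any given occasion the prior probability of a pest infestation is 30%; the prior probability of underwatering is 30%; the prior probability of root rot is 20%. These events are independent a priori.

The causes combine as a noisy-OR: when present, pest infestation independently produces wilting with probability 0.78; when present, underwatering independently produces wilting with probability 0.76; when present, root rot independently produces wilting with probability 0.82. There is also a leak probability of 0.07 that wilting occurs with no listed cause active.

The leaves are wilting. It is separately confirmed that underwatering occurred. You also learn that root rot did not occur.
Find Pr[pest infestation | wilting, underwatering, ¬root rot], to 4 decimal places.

Pr[pest infestation | wilting, underwatering, ¬root rot] ≈ 0.3441

Under noisy-OR, P(wilting | causes) = 1 − (1−0.07)·∏(1−qᵢ) over the active causes.
For the numerator, keep only pest infestation=true terms: 0.950896*0.3 = 0.285269
Normalizer over all consistent configurations: 0.7768*0.7 + 0.950896*0.3 = 0.829029
P(pest infestation | wilting, underwatering, ¬root rot) = 0.285269/0.829029 ≈ 0.3441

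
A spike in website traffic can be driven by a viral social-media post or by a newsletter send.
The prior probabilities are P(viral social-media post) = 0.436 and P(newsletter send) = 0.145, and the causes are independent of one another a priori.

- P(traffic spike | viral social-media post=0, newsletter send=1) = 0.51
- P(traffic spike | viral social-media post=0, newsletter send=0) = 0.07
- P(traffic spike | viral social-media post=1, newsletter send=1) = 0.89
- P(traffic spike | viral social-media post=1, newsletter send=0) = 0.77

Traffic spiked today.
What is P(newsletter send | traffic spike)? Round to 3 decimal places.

Weight on newsletter send=true, given the evidence: 0.041708 + 0.056266 = 0.097974
Normalizer over all consistent configurations: 0.07*0.564*0.855 + 0.51*0.564*0.145 + 0.77*0.436*0.855 + 0.89*0.436*0.145 = 0.418770
Posterior = 0.097974 / 0.418770 ≈ 0.234

P(newsletter send | traffic spike) ≈ 0.234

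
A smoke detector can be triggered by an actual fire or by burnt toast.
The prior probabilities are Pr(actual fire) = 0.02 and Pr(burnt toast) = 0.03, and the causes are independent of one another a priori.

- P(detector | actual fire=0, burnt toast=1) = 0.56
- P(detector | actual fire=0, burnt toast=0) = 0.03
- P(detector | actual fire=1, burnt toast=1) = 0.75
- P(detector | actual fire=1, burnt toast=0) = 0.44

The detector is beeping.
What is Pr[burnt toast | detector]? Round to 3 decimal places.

Sum P(detector|·) weighted by the priors over the 4 (actual fire, burnt toast) configurations:
  P(detector) = 0.03*0.98*0.97 + 0.56*0.98*0.03 + 0.44*0.02*0.97 + 0.75*0.02*0.03
        = 0.028518 + 0.016464 + 0.008536 + 0.000450 = 0.053968
The terms with burnt toast present sum to 0.016914, so
  P(burnt toast | detector) = 0.016914 / 0.053968 ≈ 0.313

Pr[burnt toast | detector] ≈ 0.313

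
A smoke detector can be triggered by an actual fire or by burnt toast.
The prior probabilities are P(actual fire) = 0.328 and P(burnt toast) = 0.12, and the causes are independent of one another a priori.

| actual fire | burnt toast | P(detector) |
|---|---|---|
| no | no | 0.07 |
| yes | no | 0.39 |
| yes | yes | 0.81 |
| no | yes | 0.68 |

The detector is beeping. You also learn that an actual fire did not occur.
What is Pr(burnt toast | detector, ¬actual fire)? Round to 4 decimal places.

Pr(burnt toast | detector, ¬actual fire) ≈ 0.5698

P(detector | ¬actual fire) = 0.07*0.88 + 0.68*0.12 = 0.061600 + 0.081600 = 0.143200
Restricting to configurations with burnt toast present: 0.68*0.12 = 0.081600.
So P(burnt toast | detector, ¬actual fire) = 0.081600/0.143200 ≈ 0.5698.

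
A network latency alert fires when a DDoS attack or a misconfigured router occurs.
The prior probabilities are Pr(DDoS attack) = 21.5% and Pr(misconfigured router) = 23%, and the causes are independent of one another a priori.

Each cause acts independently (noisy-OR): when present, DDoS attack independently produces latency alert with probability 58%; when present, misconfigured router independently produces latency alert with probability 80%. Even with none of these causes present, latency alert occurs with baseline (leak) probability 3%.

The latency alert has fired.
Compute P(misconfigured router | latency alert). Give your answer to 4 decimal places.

Under noisy-OR, P(latency alert | causes) = 1 − (1−0.03)·∏(1−qᵢ) over the active causes.
Weight on misconfigured router=true, given the evidence: 0.145523 + 0.045421 = 0.190944
Normalizer over all consistent configurations: 0.03·0.785·0.77 + 0.806·0.785·0.23 + 0.5926·0.215·0.77 + 0.91852·0.215·0.23 = 0.307183
P(misconfigured router | latency alert) = 0.190944/0.307183 ≈ 0.6216

P(misconfigured router | latency alert) ≈ 0.6216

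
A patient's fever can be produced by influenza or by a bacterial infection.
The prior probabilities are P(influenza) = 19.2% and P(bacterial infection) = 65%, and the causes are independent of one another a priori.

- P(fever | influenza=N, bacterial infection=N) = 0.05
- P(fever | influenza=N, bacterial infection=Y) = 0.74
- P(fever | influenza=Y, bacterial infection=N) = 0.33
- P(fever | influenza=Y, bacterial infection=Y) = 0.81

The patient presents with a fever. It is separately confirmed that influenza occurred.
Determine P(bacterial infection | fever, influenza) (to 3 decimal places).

P(bacterial infection | fever, influenza) ≈ 0.820

P(fever | influenza) = 0.33·0.35 + 0.81·0.65 = 0.115500 + 0.526500 = 0.642000
Of this, 0.526500 comes from 0.81·0.65 (the bacterial infection=true cases).
Hence the posterior is 0.526500/0.642000 ≈ 0.820.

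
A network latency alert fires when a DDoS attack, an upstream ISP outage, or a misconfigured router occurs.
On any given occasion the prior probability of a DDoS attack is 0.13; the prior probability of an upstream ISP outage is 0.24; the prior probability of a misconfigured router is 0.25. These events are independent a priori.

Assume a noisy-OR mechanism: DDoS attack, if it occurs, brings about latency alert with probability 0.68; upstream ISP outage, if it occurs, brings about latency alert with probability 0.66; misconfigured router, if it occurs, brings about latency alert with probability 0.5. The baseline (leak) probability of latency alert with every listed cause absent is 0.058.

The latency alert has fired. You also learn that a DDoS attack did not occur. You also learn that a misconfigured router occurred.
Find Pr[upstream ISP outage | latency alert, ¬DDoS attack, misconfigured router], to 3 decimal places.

Under noisy-OR, P(latency alert | causes) = 1 − (1−0.058)·∏(1−qᵢ) over the active causes.
Weight on upstream ISP outage=true, given the evidence: 0.83986×0.24 = 0.201566
Denominator P(latency alert | ¬DDoS attack, misconfigured router): 0.529×0.76 + 0.83986×0.24 = 0.603606
Posterior = 0.201566 / 0.603606 ≈ 0.334

Pr[upstream ISP outage | latency alert, ¬DDoS attack, misconfigured router] ≈ 0.334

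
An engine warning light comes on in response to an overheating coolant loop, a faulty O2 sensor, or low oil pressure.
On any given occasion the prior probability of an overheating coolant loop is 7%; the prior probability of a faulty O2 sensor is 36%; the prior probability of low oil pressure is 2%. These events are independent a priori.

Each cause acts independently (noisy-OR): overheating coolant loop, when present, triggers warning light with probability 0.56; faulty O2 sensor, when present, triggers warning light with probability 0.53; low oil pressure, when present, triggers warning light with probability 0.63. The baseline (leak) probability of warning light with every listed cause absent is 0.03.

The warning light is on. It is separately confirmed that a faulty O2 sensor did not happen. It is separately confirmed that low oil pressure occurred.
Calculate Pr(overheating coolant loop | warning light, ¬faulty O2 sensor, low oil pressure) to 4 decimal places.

Pr(overheating coolant loop | warning light, ¬faulty O2 sensor, low oil pressure) ≈ 0.0900

Under noisy-OR, P(warning light | causes) = 1 − (1−0.03)·∏(1−qᵢ) over the active causes.
By total probability over both values of overheating coolant loop:
  P(warning light | ¬faulty O2 sensor, low oil pressure) = 0.6411*0.93 + 0.842084*0.07
        = 0.596223 + 0.058946 = 0.655169
Keeping only the overheating coolant loop-present terms gives 0.058946, so
  P(overheating coolant loop | warning light, ¬faulty O2 sensor, low oil pressure) = 0.058946 / 0.655169 ≈ 0.0900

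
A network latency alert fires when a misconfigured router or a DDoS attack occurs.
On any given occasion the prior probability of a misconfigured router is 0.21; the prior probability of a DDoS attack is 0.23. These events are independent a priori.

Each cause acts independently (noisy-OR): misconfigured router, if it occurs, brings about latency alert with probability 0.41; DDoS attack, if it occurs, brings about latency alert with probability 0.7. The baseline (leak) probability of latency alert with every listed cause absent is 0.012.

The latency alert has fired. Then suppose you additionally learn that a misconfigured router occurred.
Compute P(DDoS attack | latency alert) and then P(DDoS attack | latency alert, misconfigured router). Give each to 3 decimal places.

P(DDoS attack | latency alert) ≈ 0.692; P(DDoS attack | latency alert, misconfigured router) ≈ 0.371

Under noisy-OR, P(latency alert | causes) = 1 − (1−0.012)·∏(1−qᵢ) over the active causes.
Sum P(latency alert|·) weighted by the priors over the 4 (misconfigured router, DDoS attack) configurations:
  P(latency alert) = 0.012×0.79×0.77 + 0.7036×0.79×0.23 + 0.41708×0.21×0.77 + 0.825124×0.21×0.23
        = 0.007300 + 0.127844 + 0.067442 + 0.039853 = 0.242439
The terms with DDoS attack present sum to 0.167697, so
  P(DDoS attack | latency alert) = 0.167697 / 0.242439 ≈ 0.692

Now also conditioning on misconfigured router=true:
P(latency alert | misconfigured router) = 0.41708*0.77 + 0.825124*0.23 = 0.321152 + 0.189779 = 0.510931
Restricting to configurations with DDoS attack present: 0.825124*0.23 = 0.189779.
P(DDoS attack | latency alert, misconfigured router) = 0.189779 / 0.510931 ≈ 0.371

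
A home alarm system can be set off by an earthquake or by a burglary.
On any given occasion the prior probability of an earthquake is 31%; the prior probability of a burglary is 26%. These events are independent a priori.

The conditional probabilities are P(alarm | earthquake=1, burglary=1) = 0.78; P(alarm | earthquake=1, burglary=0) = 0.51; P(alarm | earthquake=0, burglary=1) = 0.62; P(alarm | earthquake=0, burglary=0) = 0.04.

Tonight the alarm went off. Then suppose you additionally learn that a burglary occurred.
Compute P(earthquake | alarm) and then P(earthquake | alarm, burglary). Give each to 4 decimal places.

P(earthquake | alarm) ≈ 0.5774; P(earthquake | alarm, burglary) ≈ 0.3611

Enumerate the 4 (earthquake, burglary) configurations and weight by the priors:
  P(alarm) = 0.04*0.69*0.74 + 0.62*0.69*0.26 + 0.51*0.31*0.74 + 0.78*0.31*0.26
        = 0.020424 + 0.111228 + 0.116994 + 0.062868 = 0.311514
Configurations with earthquake contribute 0.179862, so
  P(earthquake | alarm) = 0.179862 / 0.311514 ≈ 0.5774

With the extra evidence:
Enumerate both values of earthquake and weight by the priors:
  P(alarm | burglary) = 0.62·0.69 + 0.78·0.31
        = 0.427800 + 0.241800 = 0.669600
Configurations with earthquake contribute 0.241800, so
  P(earthquake | alarm, burglary) = 0.241800 / 0.669600 ≈ 0.3611
— burglary explains away the evidence for earthquake.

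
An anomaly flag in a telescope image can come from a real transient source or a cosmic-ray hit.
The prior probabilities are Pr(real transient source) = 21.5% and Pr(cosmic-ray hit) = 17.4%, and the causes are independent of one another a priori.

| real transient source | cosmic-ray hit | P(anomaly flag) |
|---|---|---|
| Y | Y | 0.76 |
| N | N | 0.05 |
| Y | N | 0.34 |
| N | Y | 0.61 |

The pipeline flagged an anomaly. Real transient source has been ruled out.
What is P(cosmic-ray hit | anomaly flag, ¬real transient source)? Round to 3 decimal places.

Numerator (weight on configurations with cosmic-ray hit): 0.61×0.174 = 0.106140
The normalizing constant is 0.05×0.826 + 0.61×0.174 = 0.147440
Posterior = 0.106140 / 0.147440 ≈ 0.720

P(cosmic-ray hit | anomaly flag, ¬real transient source) ≈ 0.720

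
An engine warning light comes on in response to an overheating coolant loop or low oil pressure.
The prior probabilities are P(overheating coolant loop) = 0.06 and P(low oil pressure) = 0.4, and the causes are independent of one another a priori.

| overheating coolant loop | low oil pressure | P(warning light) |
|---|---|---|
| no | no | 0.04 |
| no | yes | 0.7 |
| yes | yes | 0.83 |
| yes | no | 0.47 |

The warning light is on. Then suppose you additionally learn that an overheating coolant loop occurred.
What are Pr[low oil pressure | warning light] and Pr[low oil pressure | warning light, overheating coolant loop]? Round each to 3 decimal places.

Pr[low oil pressure | warning light] ≈ 0.878; Pr[low oil pressure | warning light, overheating coolant loop] ≈ 0.541

For the numerator, keep only low oil pressure=true terms: 0.263200 + 0.019920 = 0.283120
The normalizing constant is 0.04*0.94*0.6 + 0.7*0.94*0.4 + 0.47*0.06*0.6 + 0.83*0.06*0.4 = 0.322600
P(low oil pressure | warning light) = 0.283120/0.322600 ≈ 0.878

Now condition on the additional information:
P(warning light | overheating coolant loop) = 0.47·0.6 + 0.83·0.4 = 0.282000 + 0.332000 = 0.614000
The low oil pressure-present share is 0.83·0.4 = 0.332000.
So P(low oil pressure | warning light, overheating coolant loop) = 0.332000/0.614000 ≈ 0.541.
Conditioning on overheating coolant loop lowers the posterior on low oil pressure: the classic explaining-away effect in a common-effect structure.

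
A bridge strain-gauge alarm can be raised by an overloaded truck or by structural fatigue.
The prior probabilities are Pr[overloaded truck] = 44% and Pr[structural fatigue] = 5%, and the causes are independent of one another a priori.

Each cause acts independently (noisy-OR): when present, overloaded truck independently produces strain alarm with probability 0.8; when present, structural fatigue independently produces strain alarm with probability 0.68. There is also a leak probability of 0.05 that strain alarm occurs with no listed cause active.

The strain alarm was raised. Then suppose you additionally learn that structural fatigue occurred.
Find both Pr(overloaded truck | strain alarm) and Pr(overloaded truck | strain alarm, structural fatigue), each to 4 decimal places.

Under noisy-OR, P(strain alarm | causes) = 1 − (1−0.05)·∏(1−qᵢ) over the active causes.
P(strain alarm) = 0.05·0.56·0.95 + 0.696·0.56·0.05 + 0.81·0.44·0.95 + 0.9392·0.44·0.05 = 0.026600 + 0.019488 + 0.338580 + 0.020662 = 0.405330
The overloaded truck-present share is 0.338580 + 0.020662 = 0.359242.
Hence the posterior is 0.359242/0.405330 ≈ 0.8863.

Now also conditioning on structural fatigue=true:
P(strain alarm | structural fatigue) = 0.696*0.56 + 0.9392*0.44 = 0.389760 + 0.413248 = 0.803008
The overloaded truck-present share is 0.9392*0.44 = 0.413248.
Hence the posterior is 0.413248/0.803008 ≈ 0.5146.

Pr(overloaded truck | strain alarm) ≈ 0.8863; Pr(overloaded truck | strain alarm, structural fatigue) ≈ 0.5146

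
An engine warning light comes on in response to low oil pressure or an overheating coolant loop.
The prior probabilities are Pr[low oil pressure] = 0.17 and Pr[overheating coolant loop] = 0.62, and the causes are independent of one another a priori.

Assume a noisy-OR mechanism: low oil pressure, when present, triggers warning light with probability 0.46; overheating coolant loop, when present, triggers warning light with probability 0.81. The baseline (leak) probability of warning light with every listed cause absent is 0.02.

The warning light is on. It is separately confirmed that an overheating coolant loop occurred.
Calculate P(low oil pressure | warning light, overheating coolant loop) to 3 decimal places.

P(low oil pressure | warning light, overheating coolant loop) ≈ 0.185

Under noisy-OR, P(warning light | causes) = 1 − (1−0.02)·∏(1−qᵢ) over the active causes.
By total probability over both values of low oil pressure:
  P(warning light | overheating coolant loop) = 0.8138×0.83 + 0.899452×0.17
        = 0.675454 + 0.152907 = 0.828361
The terms with low oil pressure present sum to 0.152907, so
  P(low oil pressure | warning light, overheating coolant loop) = 0.152907 / 0.828361 ≈ 0.185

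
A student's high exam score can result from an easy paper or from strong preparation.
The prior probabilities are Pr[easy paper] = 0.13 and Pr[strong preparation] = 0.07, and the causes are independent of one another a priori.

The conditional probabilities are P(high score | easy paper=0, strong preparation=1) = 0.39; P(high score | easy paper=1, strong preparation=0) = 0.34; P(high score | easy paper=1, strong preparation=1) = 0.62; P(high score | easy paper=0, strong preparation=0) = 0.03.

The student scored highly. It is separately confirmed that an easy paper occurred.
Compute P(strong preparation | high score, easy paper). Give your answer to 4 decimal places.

P(strong preparation | high score, easy paper) ≈ 0.1207

P(high score | easy paper) = 0.34·0.93 + 0.62·0.07 = 0.316200 + 0.043400 = 0.359600
Restricting to configurations with strong preparation present: 0.62·0.07 = 0.043400.
So P(strong preparation | high score, easy paper) = 0.043400/0.359600 ≈ 0.1207.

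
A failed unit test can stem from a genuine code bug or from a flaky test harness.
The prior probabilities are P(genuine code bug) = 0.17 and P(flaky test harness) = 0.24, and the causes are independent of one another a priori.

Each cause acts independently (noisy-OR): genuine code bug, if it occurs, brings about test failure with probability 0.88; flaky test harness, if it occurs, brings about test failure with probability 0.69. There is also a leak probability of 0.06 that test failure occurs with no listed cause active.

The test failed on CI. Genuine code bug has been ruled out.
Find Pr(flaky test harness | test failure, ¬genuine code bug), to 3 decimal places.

Under noisy-OR, P(test failure | causes) = 1 − (1−0.06)·∏(1−qᵢ) over the active causes.
Numerator (weight on configurations with flaky test harness): 0.7086×0.24 = 0.170064
Denominator P(test failure | ¬genuine code bug): 0.06×0.76 + 0.7086×0.24 = 0.215664
P(flaky test harness | test failure, ¬genuine code bug) = 0.170064/0.215664 ≈ 0.789

Pr(flaky test harness | test failure, ¬genuine code bug) ≈ 0.789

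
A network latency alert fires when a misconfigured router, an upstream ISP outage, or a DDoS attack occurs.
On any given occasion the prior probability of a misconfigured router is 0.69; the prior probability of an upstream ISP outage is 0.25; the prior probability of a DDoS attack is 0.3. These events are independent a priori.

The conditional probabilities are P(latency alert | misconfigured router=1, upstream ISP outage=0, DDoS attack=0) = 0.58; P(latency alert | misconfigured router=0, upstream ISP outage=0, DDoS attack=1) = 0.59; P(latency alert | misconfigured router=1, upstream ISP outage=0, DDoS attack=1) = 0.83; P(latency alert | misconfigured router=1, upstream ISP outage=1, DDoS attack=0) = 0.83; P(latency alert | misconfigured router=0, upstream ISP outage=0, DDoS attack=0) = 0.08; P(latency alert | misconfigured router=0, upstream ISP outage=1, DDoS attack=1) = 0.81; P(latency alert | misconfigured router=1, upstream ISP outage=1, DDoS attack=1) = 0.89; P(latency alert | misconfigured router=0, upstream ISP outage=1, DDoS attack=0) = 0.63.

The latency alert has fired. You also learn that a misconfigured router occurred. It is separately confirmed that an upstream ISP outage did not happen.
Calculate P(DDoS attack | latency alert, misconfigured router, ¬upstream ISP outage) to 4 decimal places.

P(DDoS attack | latency alert, misconfigured router, ¬upstream ISP outage) ≈ 0.3802

For the numerator, keep only DDoS attack=true terms: 0.83·0.3 = 0.249000
The normalizing constant is 0.58·0.7 + 0.83·0.3 = 0.655000
P(DDoS attack | latency alert, misconfigured router, ¬upstream ISP outage) = 0.249000/0.655000 ≈ 0.3802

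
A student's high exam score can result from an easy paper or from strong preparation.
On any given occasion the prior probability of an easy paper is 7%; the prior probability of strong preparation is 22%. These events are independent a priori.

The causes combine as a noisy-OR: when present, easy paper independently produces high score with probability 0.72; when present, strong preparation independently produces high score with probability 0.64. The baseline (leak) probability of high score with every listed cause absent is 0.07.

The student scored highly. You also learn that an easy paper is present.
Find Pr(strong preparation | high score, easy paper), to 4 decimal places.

Under noisy-OR, P(high score | causes) = 1 − (1−0.07)·∏(1−qᵢ) over the active causes.
Sum P(high score|·) weighted by the priors over both values of strong preparation:
  P(high score | easy paper) = 0.7396*0.78 + 0.906256*0.22
        = 0.576888 + 0.199376 = 0.776264
Configurations with strong preparation contribute 0.199376, so
  P(strong preparation | high score, easy paper) = 0.199376 / 0.776264 ≈ 0.2568

Pr(strong preparation | high score, easy paper) ≈ 0.2568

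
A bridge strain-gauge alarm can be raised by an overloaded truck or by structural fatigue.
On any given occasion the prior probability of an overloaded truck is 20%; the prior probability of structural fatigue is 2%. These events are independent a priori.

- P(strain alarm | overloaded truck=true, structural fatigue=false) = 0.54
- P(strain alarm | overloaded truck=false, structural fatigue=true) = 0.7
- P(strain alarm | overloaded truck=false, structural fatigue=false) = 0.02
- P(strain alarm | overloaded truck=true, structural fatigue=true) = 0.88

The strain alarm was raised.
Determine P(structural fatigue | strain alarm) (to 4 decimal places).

P(strain alarm) = 0.02*0.8*0.98 + 0.7*0.8*0.02 + 0.54*0.2*0.98 + 0.88*0.2*0.02 = 0.015680 + 0.011200 + 0.105840 + 0.003520 = 0.136240
Of this, 0.014720 comes from 0.011200 + 0.003520 (the structural fatigue=true cases).
P(structural fatigue | strain alarm) = 0.014720 / 0.136240 ≈ 0.1080

P(structural fatigue | strain alarm) ≈ 0.1080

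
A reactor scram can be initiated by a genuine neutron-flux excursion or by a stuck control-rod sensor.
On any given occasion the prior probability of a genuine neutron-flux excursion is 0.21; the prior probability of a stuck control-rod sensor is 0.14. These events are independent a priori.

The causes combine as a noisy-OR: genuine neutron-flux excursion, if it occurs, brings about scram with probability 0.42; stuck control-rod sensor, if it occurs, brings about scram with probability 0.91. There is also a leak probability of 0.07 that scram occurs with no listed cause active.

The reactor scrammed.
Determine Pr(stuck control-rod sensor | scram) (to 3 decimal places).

Under noisy-OR, P(scram | causes) = 1 − (1−0.07)·∏(1−qᵢ) over the active causes.
P(scram) = 0.07×0.79×0.86 + 0.9163×0.79×0.14 + 0.4606×0.21×0.86 + 0.951454×0.21×0.14 = 0.047558 + 0.101343 + 0.083184 + 0.027973 = 0.260058
Restricting to configurations with stuck control-rod sensor present: 0.101343 + 0.027973 = 0.129316.
P(stuck control-rod sensor | scram) = 0.129316 / 0.260058 ≈ 0.497

Pr(stuck control-rod sensor | scram) ≈ 0.497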